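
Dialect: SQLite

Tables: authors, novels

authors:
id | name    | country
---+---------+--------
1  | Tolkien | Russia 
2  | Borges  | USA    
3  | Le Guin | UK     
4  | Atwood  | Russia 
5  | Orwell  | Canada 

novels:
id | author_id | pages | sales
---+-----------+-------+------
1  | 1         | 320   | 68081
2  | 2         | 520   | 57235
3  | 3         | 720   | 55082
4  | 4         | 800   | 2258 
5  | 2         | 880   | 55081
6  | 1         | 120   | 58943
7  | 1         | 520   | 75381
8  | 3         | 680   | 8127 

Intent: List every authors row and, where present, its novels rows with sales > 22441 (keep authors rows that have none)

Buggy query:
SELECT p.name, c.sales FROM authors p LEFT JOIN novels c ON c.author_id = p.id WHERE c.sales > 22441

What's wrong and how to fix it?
Bug: Filtering c.sales in WHERE discards the NULL rows produced by LEFT JOIN, turning it into an inner join

Fix: Put 'c.sales > 22441' in the JOIN's ON clause instead of WHERE

Corrected query:
SELECT p.name, c.sales FROM authors p LEFT JOIN novels c ON c.author_id = p.id AND c.sales > 22441

Result:
name    | sales
--------+------
Tolkien | 58943
Tolkien | 68081
Tolkien | 75381
Borges  | 55081
Borges  | 57235
Le Guin | 55082
Atwood  | NULL 
Orwell  | NULL 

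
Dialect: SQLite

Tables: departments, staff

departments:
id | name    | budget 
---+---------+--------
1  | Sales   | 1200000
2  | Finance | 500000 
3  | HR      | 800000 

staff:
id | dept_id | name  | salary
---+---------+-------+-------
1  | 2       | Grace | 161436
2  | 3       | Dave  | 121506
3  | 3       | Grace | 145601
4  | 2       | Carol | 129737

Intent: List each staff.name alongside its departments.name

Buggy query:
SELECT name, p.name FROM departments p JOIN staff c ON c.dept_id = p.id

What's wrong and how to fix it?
Bug: Both tables have a 'name' column; the unqualified reference is ambiguous

Fix: Prefix ambiguous columns with the table alias

Corrected query:
SELECT c.name, p.name FROM departments p JOIN staff c ON c.dept_id = p.id

Result:
name  | name   
------+--------
Grace | Finance
Dave  | HR     
Grace | HR     
Carol | Finance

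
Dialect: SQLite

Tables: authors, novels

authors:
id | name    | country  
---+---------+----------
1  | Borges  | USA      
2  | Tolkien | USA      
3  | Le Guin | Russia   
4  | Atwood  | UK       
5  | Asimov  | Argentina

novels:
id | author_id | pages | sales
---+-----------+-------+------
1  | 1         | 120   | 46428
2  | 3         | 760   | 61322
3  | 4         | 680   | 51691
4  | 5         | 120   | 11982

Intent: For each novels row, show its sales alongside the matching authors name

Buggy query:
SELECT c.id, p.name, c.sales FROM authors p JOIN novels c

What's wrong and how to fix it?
Bug: Missing join condition: each novels row is matched to all authors rows instead of just its own

Fix: Specify the join condition linking the foreign key to the parent id

Corrected query:
SELECT c.id, p.name, c.sales FROM authors p JOIN novels c ON c.author_id = p.id

Result:
id | name    | sales
---+---------+------
1  | Borges  | 46428
2  | Le Guin | 61322
3  | Atwood  | 51691
4  | Asimov  | 11982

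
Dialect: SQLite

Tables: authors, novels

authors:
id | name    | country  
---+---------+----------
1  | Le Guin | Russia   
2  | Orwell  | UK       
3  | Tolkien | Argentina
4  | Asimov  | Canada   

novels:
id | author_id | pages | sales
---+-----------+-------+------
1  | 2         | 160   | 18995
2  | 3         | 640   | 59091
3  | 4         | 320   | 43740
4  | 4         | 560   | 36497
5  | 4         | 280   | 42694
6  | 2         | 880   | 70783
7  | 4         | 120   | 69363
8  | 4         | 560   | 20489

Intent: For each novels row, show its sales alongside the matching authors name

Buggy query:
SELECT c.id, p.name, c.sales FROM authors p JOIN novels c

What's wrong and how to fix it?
Bug: Missing join condition: each novels row is matched to all authors rows instead of just its own

Fix: Add ON c.author_id = p.id to the JOIN

Corrected query:
SELECT c.id, p.name, c.sales FROM authors p JOIN novels c ON c.author_id = p.id

Result:
id | name    | sales
---+---------+------
1  | Orwell  | 18995
2  | Tolkien | 59091
3  | Asimov  | 43740
4  | Asimov  | 36497
5  | Asimov  | 42694
6  | Orwell  | 70783
7  | Asimov  | 69363
8  | Asimov  | 20489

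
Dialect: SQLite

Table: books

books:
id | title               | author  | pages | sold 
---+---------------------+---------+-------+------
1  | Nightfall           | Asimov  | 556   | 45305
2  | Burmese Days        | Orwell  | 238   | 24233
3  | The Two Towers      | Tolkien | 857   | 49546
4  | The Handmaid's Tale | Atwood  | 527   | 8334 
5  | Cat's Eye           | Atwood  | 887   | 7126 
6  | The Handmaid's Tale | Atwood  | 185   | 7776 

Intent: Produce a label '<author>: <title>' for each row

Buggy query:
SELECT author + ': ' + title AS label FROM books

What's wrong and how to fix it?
Bug: SQLite uses || for string concatenation; + coerces text to numbers (yielding 0)

Fix: Replace + with || to concatenate text

Corrected query:
SELECT author || ': ' || title AS label FROM books

Result:
label                      
---------------------------
Asimov: Nightfall          
Orwell: Burmese Days       
Tolkien: The Two Towers    
Atwood: The Handmaid's Tale
Atwood: Cat's Eye          
Atwood: The Handmaid's Tale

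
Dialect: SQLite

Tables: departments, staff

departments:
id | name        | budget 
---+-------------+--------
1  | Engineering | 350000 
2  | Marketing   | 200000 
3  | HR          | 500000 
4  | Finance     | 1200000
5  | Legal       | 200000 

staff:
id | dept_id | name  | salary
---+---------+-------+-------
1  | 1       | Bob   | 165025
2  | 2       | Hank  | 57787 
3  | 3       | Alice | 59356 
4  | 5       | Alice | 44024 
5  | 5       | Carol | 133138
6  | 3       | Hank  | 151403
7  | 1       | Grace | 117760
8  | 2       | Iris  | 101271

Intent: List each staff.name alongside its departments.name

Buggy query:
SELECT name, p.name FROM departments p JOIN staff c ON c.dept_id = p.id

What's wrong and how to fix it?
Bug: 'name' exists in both joined tables, so the database can't tell which one is meant

Fix: Prefix ambiguous columns with the table alias

Corrected query:
SELECT c.name, p.name FROM departments p JOIN staff c ON c.dept_id = p.id

Result:
name  | name       
------+------------
Bob   | Engineering
Hank  | Marketing  
Alice | HR         
Alice | Legal      
Carol | Legal      
Hank  | HR         
Grace | Engineering
Iris  | Marketing  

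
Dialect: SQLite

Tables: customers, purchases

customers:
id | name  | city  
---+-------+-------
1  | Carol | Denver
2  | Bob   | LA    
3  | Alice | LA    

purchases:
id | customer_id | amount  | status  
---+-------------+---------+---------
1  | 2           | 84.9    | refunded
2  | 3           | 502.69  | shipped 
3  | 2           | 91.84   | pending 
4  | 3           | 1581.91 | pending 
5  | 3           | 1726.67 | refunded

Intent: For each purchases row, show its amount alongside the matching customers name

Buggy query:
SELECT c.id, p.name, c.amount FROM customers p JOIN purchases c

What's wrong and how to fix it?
Bug: Missing join condition: each purchases row is matched to all customers rows instead of just its own

Fix: Add ON c.customer_id = p.id to the JOIN

Corrected query:
SELECT c.id, p.name, c.amount FROM customers p JOIN purchases c ON c.customer_id = p.id

Result:
id | name  | amount 
---+-------+--------
1  | Bob   | 84.9   
2  | Alice | 502.69 
3  | Bob   | 91.84  
4  | Alice | 1581.91
5  | Alice | 1726.67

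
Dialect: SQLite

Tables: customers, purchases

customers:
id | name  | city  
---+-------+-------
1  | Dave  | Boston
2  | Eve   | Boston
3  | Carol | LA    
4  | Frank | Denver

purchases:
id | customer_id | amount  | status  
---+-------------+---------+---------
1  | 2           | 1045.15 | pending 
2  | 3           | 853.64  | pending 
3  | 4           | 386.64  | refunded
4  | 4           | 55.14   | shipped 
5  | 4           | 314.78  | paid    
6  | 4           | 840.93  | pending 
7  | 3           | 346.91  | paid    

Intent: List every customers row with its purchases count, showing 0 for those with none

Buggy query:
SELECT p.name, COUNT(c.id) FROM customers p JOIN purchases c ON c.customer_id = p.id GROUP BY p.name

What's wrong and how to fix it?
Bug: INNER JOIN drops customers rows that have no matching purchases rows

Fix: Use LEFT JOIN so parents without children still appear (COUNT(c.id) gives 0)

Corrected query:
SELECT p.name, COUNT(c.id) FROM customers p LEFT JOIN purchases c ON c.customer_id = p.id GROUP BY p.name

Result:
name  | COUNT(c.id)
------+------------
Carol | 2          
Dave  | 0          
Eve   | 1          
Frank | 4          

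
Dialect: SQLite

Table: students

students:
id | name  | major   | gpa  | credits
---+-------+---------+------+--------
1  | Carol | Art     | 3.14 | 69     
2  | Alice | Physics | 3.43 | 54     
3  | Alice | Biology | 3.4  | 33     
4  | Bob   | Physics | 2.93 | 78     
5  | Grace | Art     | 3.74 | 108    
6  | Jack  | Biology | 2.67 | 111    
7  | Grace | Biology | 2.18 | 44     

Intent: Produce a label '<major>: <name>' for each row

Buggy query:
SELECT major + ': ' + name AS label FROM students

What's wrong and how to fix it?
Bug: SQLite uses || for string concatenation; + coerces text to numbers (yielding 0)

Fix: Use the || operator for string concatenation

Corrected query:
SELECT major || ': ' || name AS label FROM students

Result:
label         
--------------
Art: Carol    
Physics: Alice
Biology: Alice
Physics: Bob  
Art: Grace    
Biology: Jack 
Biology: Grace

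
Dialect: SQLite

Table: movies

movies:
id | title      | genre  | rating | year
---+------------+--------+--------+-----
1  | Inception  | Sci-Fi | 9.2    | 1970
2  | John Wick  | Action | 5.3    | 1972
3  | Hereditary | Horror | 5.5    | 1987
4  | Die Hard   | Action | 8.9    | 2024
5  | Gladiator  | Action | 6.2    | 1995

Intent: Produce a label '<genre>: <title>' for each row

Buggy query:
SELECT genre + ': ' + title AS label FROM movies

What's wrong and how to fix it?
Bug: '+' is numeric addition; on text columns SQLite converts them to 0 instead of concatenating

Fix: Replace + with || to concatenate text

Corrected query:
SELECT genre || ': ' || title AS label FROM movies

Result:
label             
------------------
Sci-Fi: Inception 
Action: John Wick 
Horror: Hereditary
Action: Die Hard  
Action: Gladiator 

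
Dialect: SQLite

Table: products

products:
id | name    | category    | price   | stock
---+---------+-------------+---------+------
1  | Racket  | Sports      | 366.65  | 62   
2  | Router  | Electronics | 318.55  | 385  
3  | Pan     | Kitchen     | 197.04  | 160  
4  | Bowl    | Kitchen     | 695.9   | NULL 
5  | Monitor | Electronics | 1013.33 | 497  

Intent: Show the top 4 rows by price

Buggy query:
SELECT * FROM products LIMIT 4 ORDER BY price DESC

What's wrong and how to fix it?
Bug: ORDER BY cannot follow LIMIT; LIMIT is the final clause

Fix: Swap the clauses: ORDER BY first, then LIMIT

Corrected query:
SELECT * FROM products ORDER BY price DESC LIMIT 4

Result:
id | name    | category    | price   | stock
---+---------+-------------+---------+------
5  | Monitor | Electronics | 1013.33 | 497  
4  | Bowl    | Kitchen     | 695.9   | NULL 
1  | Racket  | Sports      | 366.65  | 62   
2  | Router  | Electronics | 318.55  | 385  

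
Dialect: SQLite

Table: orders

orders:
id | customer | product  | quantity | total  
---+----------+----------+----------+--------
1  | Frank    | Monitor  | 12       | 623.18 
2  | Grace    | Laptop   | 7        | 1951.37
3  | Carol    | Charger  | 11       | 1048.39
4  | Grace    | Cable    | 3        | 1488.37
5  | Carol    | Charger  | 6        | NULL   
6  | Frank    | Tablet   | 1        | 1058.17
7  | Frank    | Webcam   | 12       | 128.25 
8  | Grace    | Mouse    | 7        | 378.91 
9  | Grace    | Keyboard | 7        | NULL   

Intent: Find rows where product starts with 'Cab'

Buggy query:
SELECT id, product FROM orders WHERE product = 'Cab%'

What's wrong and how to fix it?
Bug: '=' compares the literal string including the % character; pattern matching needs LIKE

Fix: Use LIKE for wildcard pattern matching

Corrected query:
SELECT id, product FROM orders WHERE product LIKE 'Cab%'

Result:
id | product
---+--------
4  | Cable  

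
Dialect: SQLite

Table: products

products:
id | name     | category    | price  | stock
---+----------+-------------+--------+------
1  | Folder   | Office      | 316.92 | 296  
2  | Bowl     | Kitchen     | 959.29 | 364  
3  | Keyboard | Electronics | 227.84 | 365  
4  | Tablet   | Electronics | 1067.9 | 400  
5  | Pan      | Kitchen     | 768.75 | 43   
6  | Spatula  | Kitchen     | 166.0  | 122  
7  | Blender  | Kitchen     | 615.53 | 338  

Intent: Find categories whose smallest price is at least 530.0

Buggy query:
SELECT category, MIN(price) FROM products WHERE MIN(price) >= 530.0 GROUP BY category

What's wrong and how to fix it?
Bug: Aggregates like MIN are computed per group after WHERE runs

Fix: Use HAVING for the per-group MIN condition

Corrected query:
SELECT category, MIN(price) FROM products GROUP BY category HAVING MIN(price) >= 530.0

Result:
(no rows)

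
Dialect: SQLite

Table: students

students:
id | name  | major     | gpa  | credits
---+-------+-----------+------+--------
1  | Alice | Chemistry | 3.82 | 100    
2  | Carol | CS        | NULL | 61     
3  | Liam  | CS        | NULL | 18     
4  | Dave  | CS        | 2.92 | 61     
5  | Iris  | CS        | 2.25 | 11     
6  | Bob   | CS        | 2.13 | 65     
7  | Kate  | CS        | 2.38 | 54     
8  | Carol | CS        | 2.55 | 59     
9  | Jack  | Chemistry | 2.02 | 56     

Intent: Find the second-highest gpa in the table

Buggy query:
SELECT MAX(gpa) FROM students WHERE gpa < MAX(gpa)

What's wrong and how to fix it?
Bug: MAX(gpa) on the right of the comparison is an aggregate-in-WHERE error

Fix: Compute the overall MAX in a subquery, then take MAX of rows below it

Corrected query:
SELECT MAX(gpa) FROM students WHERE gpa < (SELECT MAX(gpa) FROM students)

Result:
MAX(gpa)
--------
2.92    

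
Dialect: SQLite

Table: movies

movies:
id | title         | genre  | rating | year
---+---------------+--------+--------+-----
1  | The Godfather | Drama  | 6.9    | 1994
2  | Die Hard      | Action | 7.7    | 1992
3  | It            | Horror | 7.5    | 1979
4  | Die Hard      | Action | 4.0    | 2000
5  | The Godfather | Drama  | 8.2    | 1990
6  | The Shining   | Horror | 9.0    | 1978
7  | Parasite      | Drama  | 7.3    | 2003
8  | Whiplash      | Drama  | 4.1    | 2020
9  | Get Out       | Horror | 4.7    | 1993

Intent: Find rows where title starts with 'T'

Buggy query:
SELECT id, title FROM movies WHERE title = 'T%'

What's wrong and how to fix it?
Bug: Wildcards only work with LIKE; '=' treats '%' as a literal character

Fix: Replace '=' with LIKE so 'T%' is treated as a pattern

Corrected query:
SELECT id, title FROM movies WHERE title LIKE 'T%'

Result:
id | title        
---+--------------
1  | The Godfather
5  | The Godfather
6  | The Shining  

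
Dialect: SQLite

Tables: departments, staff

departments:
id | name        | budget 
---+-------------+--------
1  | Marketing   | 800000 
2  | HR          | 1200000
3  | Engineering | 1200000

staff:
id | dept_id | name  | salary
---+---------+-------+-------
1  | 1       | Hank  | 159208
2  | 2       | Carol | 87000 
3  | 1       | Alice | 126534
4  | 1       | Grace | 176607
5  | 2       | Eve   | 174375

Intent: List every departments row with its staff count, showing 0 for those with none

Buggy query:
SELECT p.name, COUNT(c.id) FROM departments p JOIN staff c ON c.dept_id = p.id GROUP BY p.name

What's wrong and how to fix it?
Bug: An inner join excludes parents with zero children

Fix: Use LEFT JOIN so parents without children still appear (COUNT(c.id) gives 0)

Corrected query:
SELECT p.name, COUNT(c.id) FROM departments p LEFT JOIN staff c ON c.dept_id = p.id GROUP BY p.name

Result:
name        | COUNT(c.id)
------------+------------
Engineering | 0          
HR          | 2          
Marketing   | 3          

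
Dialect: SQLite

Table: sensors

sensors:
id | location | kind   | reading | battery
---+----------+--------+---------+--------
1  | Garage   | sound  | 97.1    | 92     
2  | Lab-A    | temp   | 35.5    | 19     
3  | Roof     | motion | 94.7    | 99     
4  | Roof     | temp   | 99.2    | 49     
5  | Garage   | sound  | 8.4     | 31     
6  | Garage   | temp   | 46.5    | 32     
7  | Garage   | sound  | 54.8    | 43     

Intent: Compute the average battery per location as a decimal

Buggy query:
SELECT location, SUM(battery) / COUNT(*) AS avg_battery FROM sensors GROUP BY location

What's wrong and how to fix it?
Bug: Both operands are integers, so '/' performs integer division and truncates

Fix: Multiply by 1.0 (or CAST to REAL) to force floating-point division

Corrected query:
SELECT location, SUM(battery) * 1.0 / COUNT(*) AS avg_battery FROM sensors GROUP BY location

Result:
location | avg_battery
---------+------------
Garage   | 49.5       
Lab-A    | 19         
Roof     | 74         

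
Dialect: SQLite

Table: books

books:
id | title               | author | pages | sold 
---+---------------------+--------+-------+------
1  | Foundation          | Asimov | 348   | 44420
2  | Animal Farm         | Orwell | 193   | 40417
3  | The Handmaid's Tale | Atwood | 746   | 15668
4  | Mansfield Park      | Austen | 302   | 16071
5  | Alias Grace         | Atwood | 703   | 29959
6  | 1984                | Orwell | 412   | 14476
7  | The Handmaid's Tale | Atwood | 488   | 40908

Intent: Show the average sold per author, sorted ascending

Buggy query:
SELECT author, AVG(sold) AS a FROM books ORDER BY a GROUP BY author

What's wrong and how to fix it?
Bug: GROUP BY must precede ORDER BY

Fix: Reorder: SELECT … FROM … GROUP BY … ORDER BY …

Corrected query:
SELECT author, AVG(sold) AS a FROM books GROUP BY author ORDER BY a

Result:
author | a      
-------+--------
Austen | 16071  
Orwell | 27446.5
Atwood | 28845  
Asimov | 44420  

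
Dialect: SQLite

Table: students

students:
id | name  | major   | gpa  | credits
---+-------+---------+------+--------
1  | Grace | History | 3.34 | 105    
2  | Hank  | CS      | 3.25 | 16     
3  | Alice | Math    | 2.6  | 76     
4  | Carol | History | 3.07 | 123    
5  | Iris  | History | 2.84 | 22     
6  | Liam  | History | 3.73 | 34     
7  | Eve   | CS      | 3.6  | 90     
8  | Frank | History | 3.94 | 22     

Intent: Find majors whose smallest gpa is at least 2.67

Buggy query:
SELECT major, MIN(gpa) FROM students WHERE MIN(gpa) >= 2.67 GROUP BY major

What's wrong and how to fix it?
Bug: Aggregates like MIN are computed per group after WHERE runs

Fix: Use HAVING for the per-group MIN condition

Corrected query:
SELECT major, MIN(gpa) FROM students GROUP BY major HAVING MIN(gpa) >= 2.67

Result:
major   | MIN(gpa)
--------+---------
CS      | 3.25    
History | 2.84    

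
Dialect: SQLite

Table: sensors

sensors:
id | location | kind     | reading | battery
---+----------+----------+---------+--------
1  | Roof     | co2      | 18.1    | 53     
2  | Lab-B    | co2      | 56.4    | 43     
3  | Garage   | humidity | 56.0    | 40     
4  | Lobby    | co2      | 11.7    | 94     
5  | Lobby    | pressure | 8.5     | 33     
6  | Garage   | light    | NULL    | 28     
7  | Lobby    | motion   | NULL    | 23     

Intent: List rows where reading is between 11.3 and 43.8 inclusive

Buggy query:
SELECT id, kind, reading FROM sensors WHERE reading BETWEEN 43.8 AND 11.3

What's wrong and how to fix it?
Bug: BETWEEN expects the lower bound first; with 43.8 AND 11.3 the range is empty

Fix: Write BETWEEN 11.3 AND 43.8

Corrected query:
SELECT id, kind, reading FROM sensors WHERE reading BETWEEN 11.3 AND 43.8

Result:
id | kind | reading
---+------+--------
1  | co2  | 18.1   
4  | co2  | 11.7   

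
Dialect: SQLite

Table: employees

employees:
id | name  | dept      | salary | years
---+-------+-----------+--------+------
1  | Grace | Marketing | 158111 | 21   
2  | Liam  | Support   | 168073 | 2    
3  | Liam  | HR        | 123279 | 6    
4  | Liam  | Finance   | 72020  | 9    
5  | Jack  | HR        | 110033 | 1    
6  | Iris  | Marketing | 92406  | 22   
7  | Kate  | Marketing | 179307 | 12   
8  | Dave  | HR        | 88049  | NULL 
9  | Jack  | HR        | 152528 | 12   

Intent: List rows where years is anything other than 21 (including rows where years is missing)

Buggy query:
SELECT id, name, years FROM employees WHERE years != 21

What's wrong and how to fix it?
Bug: Inequality against NULL is unknown, not true; rows with NULL are dropped

Fix: Add an explicit OR years IS NULL to include the missing-value rows

Corrected query:
SELECT id, name, years FROM employees WHERE years != 21 OR years IS NULL

Result:
id | name | years
---+------+------
2  | Liam | 2    
3  | Liam | 6    
4  | Liam | 9    
5  | Jack | 1    
6  | Iris | 22   
7  | Kate | 12   
8  | Dave | NULL 
9  | Jack | 12   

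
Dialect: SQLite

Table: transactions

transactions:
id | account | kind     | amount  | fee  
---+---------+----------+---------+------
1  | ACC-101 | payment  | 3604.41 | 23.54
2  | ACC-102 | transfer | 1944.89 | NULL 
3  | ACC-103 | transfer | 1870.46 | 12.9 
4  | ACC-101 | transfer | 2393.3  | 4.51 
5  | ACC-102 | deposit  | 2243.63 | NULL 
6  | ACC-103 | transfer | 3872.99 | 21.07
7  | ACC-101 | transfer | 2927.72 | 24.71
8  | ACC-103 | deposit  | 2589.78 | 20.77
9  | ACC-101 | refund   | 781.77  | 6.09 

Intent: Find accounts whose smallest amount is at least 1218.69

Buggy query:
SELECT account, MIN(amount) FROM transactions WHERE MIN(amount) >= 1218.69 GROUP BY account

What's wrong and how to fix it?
Bug: Aggregates like MIN are computed per group after WHERE runs

Fix: Use HAVING for the per-group MIN condition

Corrected query:
SELECT account, MIN(amount) FROM transactions GROUP BY account HAVING MIN(amount) >= 1218.69

Result:
account | MIN(amount)
--------+------------
ACC-102 | 1944.89    
ACC-103 | 1870.46    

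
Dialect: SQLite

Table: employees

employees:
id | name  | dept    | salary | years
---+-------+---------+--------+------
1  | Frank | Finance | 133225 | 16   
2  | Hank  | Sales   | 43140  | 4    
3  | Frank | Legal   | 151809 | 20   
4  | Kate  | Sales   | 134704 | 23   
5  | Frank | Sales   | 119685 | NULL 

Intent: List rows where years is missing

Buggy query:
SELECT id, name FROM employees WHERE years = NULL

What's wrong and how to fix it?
Bug: Comparing to NULL with '=' never matches; NULL = NULL is unknown, not true

Fix: Use IS NULL to test for NULL

Corrected query:
SELECT id, name FROM employees WHERE years IS NULL

Result:
id | name 
---+------
5  | Frank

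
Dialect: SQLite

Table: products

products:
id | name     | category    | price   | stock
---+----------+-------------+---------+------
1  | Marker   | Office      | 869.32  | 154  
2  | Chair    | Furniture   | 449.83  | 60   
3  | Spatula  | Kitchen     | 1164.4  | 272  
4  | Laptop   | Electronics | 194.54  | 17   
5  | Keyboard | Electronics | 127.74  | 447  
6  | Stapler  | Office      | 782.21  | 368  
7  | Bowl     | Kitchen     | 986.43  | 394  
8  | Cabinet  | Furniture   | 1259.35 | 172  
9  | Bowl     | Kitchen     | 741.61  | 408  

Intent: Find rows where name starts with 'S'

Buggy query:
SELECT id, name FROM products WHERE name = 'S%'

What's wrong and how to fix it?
Bug: '=' compares the literal string including the % character; pattern matching needs LIKE

Fix: Use LIKE for wildcard pattern matching

Corrected query:
SELECT id, name FROM products WHERE name LIKE 'S%'

Result:
id | name   
---+--------
3  | Spatula
6  | Stapler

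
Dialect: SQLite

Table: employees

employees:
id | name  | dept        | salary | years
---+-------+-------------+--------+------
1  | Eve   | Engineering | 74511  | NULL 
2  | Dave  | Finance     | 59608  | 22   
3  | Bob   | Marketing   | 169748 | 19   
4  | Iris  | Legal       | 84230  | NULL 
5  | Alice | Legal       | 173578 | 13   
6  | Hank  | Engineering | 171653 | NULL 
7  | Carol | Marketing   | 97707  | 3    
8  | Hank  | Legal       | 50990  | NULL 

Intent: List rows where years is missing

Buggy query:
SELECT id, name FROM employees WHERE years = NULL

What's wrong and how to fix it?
Bug: '= NULL' is always unknown in SQL three-valued logic, so no rows match

Fix: Use IS NULL to test for NULL

Corrected query:
SELECT id, name FROM employees WHERE years IS NULL

Result:
id | name
---+-----
1  | Eve 
4  | Iris
6  | Hank
8  | Hank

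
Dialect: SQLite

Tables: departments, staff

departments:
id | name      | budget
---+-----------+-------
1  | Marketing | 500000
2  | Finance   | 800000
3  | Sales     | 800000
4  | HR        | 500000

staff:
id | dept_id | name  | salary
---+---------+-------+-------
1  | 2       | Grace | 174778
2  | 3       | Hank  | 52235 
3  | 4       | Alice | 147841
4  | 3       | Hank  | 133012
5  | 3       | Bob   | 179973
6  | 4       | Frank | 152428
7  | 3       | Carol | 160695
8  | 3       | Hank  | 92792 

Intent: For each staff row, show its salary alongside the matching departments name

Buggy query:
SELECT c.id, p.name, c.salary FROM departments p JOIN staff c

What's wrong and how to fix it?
Bug: Missing join condition: each staff row is matched to all departments rows instead of just its own

Fix: Add ON c.dept_id = p.id to the JOIN

Corrected query:
SELECT c.id, p.name, c.salary FROM departments p JOIN staff c ON c.dept_id = p.id

Result:
id | name    | salary
---+---------+-------
1  | Finance | 174778
2  | Sales   | 52235 
3  | HR      | 147841
4  | Sales   | 133012
5  | Sales   | 179973
6  | HR      | 152428
7  | Sales   | 160695
8  | Sales   | 92792 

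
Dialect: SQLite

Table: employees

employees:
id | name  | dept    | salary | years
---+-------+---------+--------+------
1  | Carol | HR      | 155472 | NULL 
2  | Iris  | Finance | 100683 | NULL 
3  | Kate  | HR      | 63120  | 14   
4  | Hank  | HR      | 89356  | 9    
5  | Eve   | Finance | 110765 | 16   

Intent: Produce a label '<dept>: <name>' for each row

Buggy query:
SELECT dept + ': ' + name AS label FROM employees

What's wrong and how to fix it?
Bug: SQLite uses || for string concatenation; + coerces text to numbers (yielding 0)

Fix: Replace + with || to concatenate text

Corrected query:
SELECT dept || ': ' || name AS label FROM employees

Result:
label        
-------------
HR: Carol    
Finance: Iris
HR: Kate     
HR: Hank     
Finance: Eve 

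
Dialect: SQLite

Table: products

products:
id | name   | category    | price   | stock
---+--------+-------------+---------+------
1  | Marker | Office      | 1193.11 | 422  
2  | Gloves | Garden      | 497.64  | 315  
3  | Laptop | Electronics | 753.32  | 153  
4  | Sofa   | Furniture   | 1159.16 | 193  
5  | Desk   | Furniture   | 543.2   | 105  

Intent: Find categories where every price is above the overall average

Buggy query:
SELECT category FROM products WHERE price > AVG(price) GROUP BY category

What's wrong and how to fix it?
Bug: AVG() is an aggregate; it can't sit directly in WHERE

Fix: Use a subquery for AVG and a HAVING MIN(...) filter so the condition holds for every row in the group

Corrected query:
SELECT category FROM products GROUP BY category HAVING MIN(price) > (SELECT AVG(price) FROM products)

Result:
category
--------
Office  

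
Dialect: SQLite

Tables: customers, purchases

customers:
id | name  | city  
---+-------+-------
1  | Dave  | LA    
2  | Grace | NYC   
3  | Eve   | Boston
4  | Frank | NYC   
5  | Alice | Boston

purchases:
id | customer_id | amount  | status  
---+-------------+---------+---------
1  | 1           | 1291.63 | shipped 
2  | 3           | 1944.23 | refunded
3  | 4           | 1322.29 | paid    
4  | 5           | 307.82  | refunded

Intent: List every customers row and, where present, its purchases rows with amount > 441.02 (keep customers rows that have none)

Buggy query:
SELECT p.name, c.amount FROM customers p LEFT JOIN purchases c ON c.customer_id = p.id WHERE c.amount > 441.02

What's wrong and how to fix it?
Bug: A WHERE condition on the right-hand table after LEFT JOIN drops unmatched parents

Fix: Put 'c.amount > 441.02' in the JOIN's ON clause instead of WHERE

Corrected query:
SELECT p.name, c.amount FROM customers p LEFT JOIN purchases c ON c.customer_id = p.id AND c.amount > 441.02

Result:
name  | amount 
------+--------
Dave  | 1291.63
Grace | NULL   
Eve   | 1944.23
Frank | 1322.29
Alice | NULL   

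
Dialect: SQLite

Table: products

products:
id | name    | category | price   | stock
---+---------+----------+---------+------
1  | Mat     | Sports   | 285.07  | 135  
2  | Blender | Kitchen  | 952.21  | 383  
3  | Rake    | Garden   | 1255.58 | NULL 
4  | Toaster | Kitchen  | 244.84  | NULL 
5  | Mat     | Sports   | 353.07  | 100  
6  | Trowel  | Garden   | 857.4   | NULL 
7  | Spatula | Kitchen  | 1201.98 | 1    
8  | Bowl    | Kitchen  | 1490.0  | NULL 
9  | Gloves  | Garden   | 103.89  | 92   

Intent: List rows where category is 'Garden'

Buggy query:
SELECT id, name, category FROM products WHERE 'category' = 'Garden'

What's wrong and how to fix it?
Bug: Single quotes denote string literals in SQL; the column name is being compared as a constant string

Fix: Reference the column as category without single quotes

Corrected query:
SELECT id, name, category FROM products WHERE category = 'Garden'

Result:
id | name   | category
---+--------+---------
3  | Rake   | Garden  
6  | Trowel | Garden  
9  | Gloves | Garden  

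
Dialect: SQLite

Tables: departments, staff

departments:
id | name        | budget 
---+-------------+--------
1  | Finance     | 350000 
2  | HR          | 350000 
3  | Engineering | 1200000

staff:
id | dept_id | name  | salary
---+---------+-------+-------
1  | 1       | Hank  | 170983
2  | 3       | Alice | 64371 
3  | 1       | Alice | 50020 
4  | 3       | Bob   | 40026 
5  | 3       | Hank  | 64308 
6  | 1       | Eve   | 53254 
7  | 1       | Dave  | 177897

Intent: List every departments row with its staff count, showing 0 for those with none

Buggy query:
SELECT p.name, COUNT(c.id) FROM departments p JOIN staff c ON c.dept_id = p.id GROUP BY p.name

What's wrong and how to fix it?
Bug: An inner join excludes parents with zero children

Fix: Use LEFT JOIN so parents without children still appear (COUNT(c.id) gives 0)

Corrected query:
SELECT p.name, COUNT(c.id) FROM departments p LEFT JOIN staff c ON c.dept_id = p.id GROUP BY p.name

Result:
name        | COUNT(c.id)
------------+------------
Engineering | 3          
Finance     | 4          
HR          | 0          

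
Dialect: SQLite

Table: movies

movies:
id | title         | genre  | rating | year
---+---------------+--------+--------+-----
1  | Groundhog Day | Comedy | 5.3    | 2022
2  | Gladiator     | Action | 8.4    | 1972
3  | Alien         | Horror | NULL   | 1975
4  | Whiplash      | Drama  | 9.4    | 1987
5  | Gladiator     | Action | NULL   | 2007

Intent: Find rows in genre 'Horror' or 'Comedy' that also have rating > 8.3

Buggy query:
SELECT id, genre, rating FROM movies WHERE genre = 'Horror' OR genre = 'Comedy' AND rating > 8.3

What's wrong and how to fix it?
Bug: AND binds tighter than OR, so this parses as genre = 'Horror' OR (genre = 'Comedy' AND rating > 8.3)

Fix: Group the OR with parentheses (or use IN), then AND the threshold

Corrected query:
SELECT id, genre, rating FROM movies WHERE (genre = 'Horror' OR genre = 'Comedy') AND rating > 8.3

Result:
(no rows)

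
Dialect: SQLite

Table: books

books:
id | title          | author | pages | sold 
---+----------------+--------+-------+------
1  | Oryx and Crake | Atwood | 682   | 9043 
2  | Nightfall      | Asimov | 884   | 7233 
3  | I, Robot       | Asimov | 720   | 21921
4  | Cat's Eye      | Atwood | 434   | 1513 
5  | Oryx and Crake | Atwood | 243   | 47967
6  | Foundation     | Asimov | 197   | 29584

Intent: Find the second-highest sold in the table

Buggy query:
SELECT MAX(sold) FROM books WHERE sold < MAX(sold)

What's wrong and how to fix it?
Bug: MAX(sold) on the right of the comparison is an aggregate-in-WHERE error

Fix: Compute the overall MAX in a subquery, then take MAX of rows below it

Corrected query:
SELECT MAX(sold) FROM books WHERE sold < (SELECT MAX(sold) FROM books)

Result:
MAX(sold)
---------
29584    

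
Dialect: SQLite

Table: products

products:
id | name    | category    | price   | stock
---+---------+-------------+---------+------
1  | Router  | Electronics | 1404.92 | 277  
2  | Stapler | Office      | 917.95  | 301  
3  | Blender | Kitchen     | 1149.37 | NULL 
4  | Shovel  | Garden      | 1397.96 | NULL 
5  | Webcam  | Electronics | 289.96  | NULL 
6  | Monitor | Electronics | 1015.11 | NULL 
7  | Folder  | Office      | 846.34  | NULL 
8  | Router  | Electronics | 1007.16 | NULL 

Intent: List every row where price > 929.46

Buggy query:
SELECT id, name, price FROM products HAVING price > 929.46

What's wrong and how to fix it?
Bug: HAVING filters the output of aggregation, but this query has no GROUP BY and no aggregate functions, so SQLite rejects it (HAVING clause on a non-aggregate query); the condition here is per row

Fix: Replace HAVING with WHERE since the condition applies to individual rows

Corrected query:
SELECT id, name, price FROM products WHERE price > 929.46

Result:
id | name    | price  
---+---------+--------
1  | Router  | 1404.92
3  | Blender | 1149.37
4  | Shovel  | 1397.96
6  | Monitor | 1015.11
8  | Router  | 1007.16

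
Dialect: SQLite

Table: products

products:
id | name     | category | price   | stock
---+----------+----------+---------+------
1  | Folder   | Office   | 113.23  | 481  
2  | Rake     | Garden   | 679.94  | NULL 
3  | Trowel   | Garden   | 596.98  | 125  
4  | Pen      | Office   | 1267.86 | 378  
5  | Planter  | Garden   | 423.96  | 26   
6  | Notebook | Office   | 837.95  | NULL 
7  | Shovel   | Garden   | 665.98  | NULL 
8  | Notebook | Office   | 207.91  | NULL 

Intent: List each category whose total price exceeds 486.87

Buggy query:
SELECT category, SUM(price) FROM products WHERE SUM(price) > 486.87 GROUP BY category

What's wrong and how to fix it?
Bug: SUM(price) is an aggregate, but WHERE filters rows before aggregation

Fix: Use HAVING (which filters groups after aggregation) instead of WHERE

Corrected query:
SELECT category, SUM(price) FROM products GROUP BY category HAVING SUM(price) > 486.87

Result:
category | SUM(price)
---------+-----------
Garden   | 2366.86   
Office   | 2426.95   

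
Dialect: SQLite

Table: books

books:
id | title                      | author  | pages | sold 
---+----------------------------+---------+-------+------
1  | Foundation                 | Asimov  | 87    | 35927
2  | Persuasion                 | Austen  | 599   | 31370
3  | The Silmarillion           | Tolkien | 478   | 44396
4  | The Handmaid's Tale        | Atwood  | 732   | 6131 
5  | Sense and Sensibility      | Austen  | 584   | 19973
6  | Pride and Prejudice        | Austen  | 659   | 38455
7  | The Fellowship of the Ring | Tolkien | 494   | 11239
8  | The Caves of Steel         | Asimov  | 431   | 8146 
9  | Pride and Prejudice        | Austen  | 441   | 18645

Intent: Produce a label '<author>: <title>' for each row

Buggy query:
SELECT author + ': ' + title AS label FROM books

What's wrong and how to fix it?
Bug: SQLite uses || for string concatenation; + coerces text to numbers (yielding 0)

Fix: Replace + with || to concatenate text

Corrected query:
SELECT author || ': ' || title AS label FROM books

Result:
label                              
-----------------------------------
Asimov: Foundation                 
Austen: Persuasion                 
Tolkien: The Silmarillion          
Atwood: The Handmaid's Tale        
Austen: Sense and Sensibility      
Austen: Pride and Prejudice        
Tolkien: The Fellowship of the Ring
Asimov: The Caves of Steel         
Austen: Pride and Prejudice        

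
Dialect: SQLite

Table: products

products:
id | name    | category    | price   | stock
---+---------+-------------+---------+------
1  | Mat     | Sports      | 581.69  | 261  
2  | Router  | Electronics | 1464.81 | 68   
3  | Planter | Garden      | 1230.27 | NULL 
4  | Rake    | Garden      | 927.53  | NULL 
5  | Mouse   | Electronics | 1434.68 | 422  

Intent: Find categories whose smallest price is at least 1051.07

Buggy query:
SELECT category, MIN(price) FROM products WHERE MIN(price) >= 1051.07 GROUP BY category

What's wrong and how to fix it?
Bug: Aggregates like MIN are computed per group after WHERE runs

Fix: Replace WHERE with HAVING after the GROUP BY

Corrected query:
SELECT category, MIN(price) FROM products GROUP BY category HAVING MIN(price) >= 1051.07

Result:
category    | MIN(price)
------------+-----------
Electronics | 1434.68   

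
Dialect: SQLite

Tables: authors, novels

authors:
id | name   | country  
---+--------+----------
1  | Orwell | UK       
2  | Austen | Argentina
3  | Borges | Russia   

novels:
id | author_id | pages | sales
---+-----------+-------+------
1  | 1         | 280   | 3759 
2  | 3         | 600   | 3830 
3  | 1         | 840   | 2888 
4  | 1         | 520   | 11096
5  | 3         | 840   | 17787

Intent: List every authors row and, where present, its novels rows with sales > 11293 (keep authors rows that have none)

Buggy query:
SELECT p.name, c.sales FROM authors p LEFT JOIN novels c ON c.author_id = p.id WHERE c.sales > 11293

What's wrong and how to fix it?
Bug: Filtering c.sales in WHERE discards the NULL rows produced by LEFT JOIN, turning it into an inner join

Fix: Move the right-table condition into the ON clause so unmatched parents are kept

Corrected query:
SELECT p.name, c.sales FROM authors p LEFT JOIN novels c ON c.author_id = p.id AND c.sales > 11293

Result:
name   | sales
-------+------
Orwell | NULL 
Austen | NULL 
Borges | 17787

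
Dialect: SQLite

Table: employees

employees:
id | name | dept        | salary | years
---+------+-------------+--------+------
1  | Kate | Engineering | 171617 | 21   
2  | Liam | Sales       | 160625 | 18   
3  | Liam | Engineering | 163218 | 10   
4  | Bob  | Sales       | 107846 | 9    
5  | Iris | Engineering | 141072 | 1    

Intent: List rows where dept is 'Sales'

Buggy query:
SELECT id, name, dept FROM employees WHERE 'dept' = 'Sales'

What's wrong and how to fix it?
Bug: Single quotes denote string literals in SQL; the column name is being compared as a constant string

Fix: Remove the quotes around the column name (or use double quotes for an identifier)

Corrected query:
SELECT id, name, dept FROM employees WHERE dept = 'Sales'

Result:
id | name | dept 
---+------+------
2  | Liam | Sales
4  | Bob  | Sales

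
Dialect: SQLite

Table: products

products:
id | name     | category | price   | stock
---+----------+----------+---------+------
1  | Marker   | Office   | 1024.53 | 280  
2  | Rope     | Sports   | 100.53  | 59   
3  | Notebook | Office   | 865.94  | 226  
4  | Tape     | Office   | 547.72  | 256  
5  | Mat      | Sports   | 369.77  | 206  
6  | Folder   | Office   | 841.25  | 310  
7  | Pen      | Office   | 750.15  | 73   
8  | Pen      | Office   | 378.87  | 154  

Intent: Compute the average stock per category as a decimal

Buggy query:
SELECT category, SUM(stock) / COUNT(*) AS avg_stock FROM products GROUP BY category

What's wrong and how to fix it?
Bug: SUM(stock) and COUNT(*) are both integers; the division truncates the fractional part

Fix: Cast one side to REAL so the division keeps the fractional part

Corrected query:
SELECT category, SUM(stock) * 1.0 / COUNT(*) AS avg_stock FROM products GROUP BY category

Result:
category | avg_stock
---------+----------
Office   | 216.5    
Sports   | 132.5    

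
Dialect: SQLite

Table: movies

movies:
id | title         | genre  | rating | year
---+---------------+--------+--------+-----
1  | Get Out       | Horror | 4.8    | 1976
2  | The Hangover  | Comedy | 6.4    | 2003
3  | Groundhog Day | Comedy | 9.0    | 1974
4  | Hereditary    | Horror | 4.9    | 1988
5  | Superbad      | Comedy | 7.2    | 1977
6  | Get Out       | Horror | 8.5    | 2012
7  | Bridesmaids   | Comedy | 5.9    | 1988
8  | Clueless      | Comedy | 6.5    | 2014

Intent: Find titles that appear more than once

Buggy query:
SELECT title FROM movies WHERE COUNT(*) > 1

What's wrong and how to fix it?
Bug: WHERE can't reference COUNT(*); aggregates are computed after WHERE

Fix: GROUP BY title, then filter groups with HAVING COUNT(*) > 1

Corrected query:
SELECT title FROM movies GROUP BY title HAVING COUNT(*) > 1

Result:
title  
-------
Get Out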